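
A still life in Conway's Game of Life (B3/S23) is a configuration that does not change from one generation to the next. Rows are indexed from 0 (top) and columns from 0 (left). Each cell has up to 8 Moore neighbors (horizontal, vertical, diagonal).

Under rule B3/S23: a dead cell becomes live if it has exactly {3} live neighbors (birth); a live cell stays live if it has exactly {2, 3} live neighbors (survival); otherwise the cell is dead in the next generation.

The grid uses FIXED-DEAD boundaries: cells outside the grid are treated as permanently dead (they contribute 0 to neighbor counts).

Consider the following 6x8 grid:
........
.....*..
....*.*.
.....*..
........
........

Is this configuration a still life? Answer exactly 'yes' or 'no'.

Answer: yes

Derivation:
Compute generation 1 and compare to generation 0 (given above):
Generation 1:
........
.....*..
....*.*.
.....*..
........
........
The grids are IDENTICAL -> still life.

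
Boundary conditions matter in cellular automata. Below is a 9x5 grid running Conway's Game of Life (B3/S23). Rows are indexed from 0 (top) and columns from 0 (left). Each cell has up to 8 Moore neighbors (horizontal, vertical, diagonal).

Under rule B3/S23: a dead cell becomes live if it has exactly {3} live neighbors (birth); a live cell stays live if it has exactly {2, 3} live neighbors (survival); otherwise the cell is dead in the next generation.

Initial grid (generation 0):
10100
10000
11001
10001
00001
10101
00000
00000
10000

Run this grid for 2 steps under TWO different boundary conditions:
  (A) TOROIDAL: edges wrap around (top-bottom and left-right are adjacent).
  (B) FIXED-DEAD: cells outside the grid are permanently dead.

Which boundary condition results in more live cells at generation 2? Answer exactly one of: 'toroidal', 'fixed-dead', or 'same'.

Answer: toroidal

Derivation:
Under TOROIDAL boundary, generation 2:
10000
10000
00100
11000
01010
10001
00001
00000
10000
Population = 11

Under FIXED-DEAD boundary, generation 2:
00000
10000
00100
00011
11001
00000
00000
00000
00000
Population = 7

Comparison: toroidal=11, fixed-dead=7 -> toroidal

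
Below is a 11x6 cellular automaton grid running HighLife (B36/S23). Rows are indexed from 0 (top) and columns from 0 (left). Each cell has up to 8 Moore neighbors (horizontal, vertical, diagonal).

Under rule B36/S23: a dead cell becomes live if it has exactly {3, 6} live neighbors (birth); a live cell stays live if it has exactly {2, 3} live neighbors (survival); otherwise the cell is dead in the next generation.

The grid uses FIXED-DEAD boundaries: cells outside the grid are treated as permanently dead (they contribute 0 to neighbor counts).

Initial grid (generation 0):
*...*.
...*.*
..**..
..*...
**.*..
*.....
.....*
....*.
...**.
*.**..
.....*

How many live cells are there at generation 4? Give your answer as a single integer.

Simulating step by step:
Generation 0 (given above): 19 live cells
Generation 1: 18 live cells
....*.
..**..
..***.
......
***...
**....
......
...***
..*.*.
..**..
......
Generation 2: 17 live cells
...*..
..*...
..*.*.
......
*.*...
*.*...
....*.
...***
..**.*
..**..
......
Generation 3: 14 live cells
......
..*...
...*..
.*.*..
......
...*..
....**
..*..*
....**
..***.
......
Generation 4: 14 live cells
......
......
...*..
..*...
..*...
....*.
...***
...*..
..*..*
...***
...*..
Population at generation 4: 14

Answer: 14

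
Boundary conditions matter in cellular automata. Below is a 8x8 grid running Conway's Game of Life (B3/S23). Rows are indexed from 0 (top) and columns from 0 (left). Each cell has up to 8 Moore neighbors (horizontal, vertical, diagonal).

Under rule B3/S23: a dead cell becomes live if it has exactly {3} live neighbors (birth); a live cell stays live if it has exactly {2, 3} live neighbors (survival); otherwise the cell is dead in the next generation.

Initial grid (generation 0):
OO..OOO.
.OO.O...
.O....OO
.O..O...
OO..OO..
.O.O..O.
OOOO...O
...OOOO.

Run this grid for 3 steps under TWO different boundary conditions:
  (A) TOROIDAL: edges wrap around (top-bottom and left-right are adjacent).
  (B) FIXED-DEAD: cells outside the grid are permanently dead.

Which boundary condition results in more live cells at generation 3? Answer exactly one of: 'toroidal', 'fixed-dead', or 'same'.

Under TOROIDAL boundary, generation 3:
OOOO....
...O....
O.......
.....OO.
O....O..
.O...OO.
........
..O...O.
Population = 15

Under FIXED-DEAD boundary, generation 3:
........
......O.
.....OOO
OO...OO.
.....OO.
....O.O.
O..O...O
O.OOOOO.
Population = 21

Comparison: toroidal=15, fixed-dead=21 -> fixed-dead

Answer: fixed-dead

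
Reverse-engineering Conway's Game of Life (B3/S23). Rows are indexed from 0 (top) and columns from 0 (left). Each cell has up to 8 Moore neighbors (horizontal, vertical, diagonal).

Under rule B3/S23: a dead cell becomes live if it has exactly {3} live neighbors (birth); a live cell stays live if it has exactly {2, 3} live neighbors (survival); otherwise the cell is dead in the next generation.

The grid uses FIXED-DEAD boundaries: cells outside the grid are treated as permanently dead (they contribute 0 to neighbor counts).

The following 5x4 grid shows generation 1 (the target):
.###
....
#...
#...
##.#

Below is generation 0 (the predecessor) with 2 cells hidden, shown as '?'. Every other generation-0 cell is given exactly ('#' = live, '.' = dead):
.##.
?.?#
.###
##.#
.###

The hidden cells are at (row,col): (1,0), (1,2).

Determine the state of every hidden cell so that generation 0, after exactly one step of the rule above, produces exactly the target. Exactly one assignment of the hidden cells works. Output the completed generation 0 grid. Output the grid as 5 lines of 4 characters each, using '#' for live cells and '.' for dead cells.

Hidden generation-0 cells (in order): (1,0), (1,2).
A hidden cell only influences target cells in its own 3x3 neighborhood. Try each of the 2^2 = 4 assignments, step the completed generation 0 forward once under B3/S23, and compare with the target:
  (1,0)=. (1,2)=. -> step gives (0,1)='.' but target has '#' -> reject
  (1,0)=. (1,2)=# -> step reproduces the target at every cell -> ACCEPT
  (1,0)=# (1,2)=. -> step gives (0,3)='.' but target has '#' -> reject
  (1,0)=# (1,2)=# -> step gives (1,0)='#' but target has '.' -> reject
Unique solution: (1,0)=dead, (1,2)=live.
Check: live-neighbor counts of every cell in the completed generation 0:
1233
2564
3464
3584
3342
Applying B3/S23 to generation 0 with these counts gives:
.###
....
#...
#...
##.#
which matches the target exactly.

Answer: .##.
..##
.###
##.#
.###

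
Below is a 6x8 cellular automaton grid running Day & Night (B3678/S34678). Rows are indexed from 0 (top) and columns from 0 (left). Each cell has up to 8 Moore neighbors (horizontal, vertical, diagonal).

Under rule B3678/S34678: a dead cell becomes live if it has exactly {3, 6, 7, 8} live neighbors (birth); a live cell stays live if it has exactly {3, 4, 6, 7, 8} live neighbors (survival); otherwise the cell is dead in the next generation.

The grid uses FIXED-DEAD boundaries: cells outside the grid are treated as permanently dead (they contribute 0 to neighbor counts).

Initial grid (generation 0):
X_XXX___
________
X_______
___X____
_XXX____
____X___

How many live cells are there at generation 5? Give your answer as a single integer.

Answer: 5

Derivation:
Simulating step by step:
Generation 0 (given above): 10 live cells
Generation 1: 8 live cells
________
_X_X____
________
_X______
__XXX___
__XX____
Generation 2: 9 live cells
________
________
__X_____
__XX____
_XXX____
__XXX___
Generation 3: 8 live cells
________
________
___X____
___X____
_XXX____
_XXX____
Generation 4: 8 live cells
________
________
________
___XX___
_XXXX___
_X_X____
Generation 5: 5 live cells
________
________
________
___XX___
____X___
___XX___
Population at generation 5: 5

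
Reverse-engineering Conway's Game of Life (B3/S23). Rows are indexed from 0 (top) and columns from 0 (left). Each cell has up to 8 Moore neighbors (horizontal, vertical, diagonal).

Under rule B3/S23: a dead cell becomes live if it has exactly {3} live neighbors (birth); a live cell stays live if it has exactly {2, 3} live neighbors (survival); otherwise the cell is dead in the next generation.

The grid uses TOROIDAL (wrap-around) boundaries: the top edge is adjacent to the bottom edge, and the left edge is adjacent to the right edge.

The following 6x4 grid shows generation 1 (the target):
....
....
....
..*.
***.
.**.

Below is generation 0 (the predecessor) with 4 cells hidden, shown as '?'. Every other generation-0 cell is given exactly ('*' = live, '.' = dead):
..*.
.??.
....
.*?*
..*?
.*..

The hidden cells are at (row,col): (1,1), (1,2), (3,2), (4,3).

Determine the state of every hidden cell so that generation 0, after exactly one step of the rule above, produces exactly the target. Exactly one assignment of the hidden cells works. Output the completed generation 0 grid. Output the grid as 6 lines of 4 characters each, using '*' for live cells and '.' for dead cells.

Answer: ..*.
....
....
.*.*
..*.
.*..

Derivation:
Hidden generation-0 cells (in order): (1,1), (1,2), (3,2), (4,3).
A hidden cell only influences target cells in its own 3x3 neighborhood. Try each of the 2^4 = 16 assignments, step the completed generation 0 forward once under B3/S23, and compare with the target:
  (1,1)=. (1,2)=. (3,2)=. (4,3)=. -> step reproduces the target at every cell -> ACCEPT
  (1,1)=. (1,2)=. (3,2)=. (4,3)=* -> step gives (3,0)='*' but target has '.' -> reject
  (1,1)=. (1,2)=. (3,2)=* (4,3)=. -> step gives (2,2)='*' but target has '.' -> reject
  (1,1)=. (1,2)=. (3,2)=* (4,3)=* -> step gives (2,2)='*' but target has '.' -> reject
  (1,1)=. (1,2)=* (3,2)=. (4,3)=. -> step gives (0,1)='*' but target has '.' -> reject
  (1,1)=. (1,2)=* (3,2)=. (4,3)=* -> step gives (0,1)='*' but target has '.' -> reject
  (1,1)=. (1,2)=* (3,2)=* (4,3)=. -> step gives (0,1)='*' but target has '.' -> reject
  (1,1)=. (1,2)=* (3,2)=* (4,3)=* -> step gives (0,1)='*' but target has '.' -> reject
  (1,1)=* (1,2)=. (3,2)=. (4,3)=. -> step gives (0,1)='*' but target has '.' -> reject
  (1,1)=* (1,2)=. (3,2)=. (4,3)=* -> step gives (0,1)='*' but target has '.' -> reject
  (1,1)=* (1,2)=. (3,2)=* (4,3)=. -> step gives (0,1)='*' but target has '.' -> reject
  (1,1)=* (1,2)=. (3,2)=* (4,3)=* -> step gives (0,1)='*' but target has '.' -> reject
  (1,1)=* (1,2)=* (3,2)=. (4,3)=. -> step gives (0,2)='*' but target has '.' -> reject
  (1,1)=* (1,2)=* (3,2)=. (4,3)=* -> step gives (0,2)='*' but target has '.' -> reject
  (1,1)=* (1,2)=* (3,2)=* (4,3)=. -> step gives (0,2)='*' but target has '.' -> reject
  (1,1)=* (1,2)=* (3,2)=* (4,3)=* -> step gives (0,2)='*' but target has '.' -> reject
Unique solution: (1,1)=dead, (1,2)=dead, (3,2)=dead, (4,3)=dead.
Check: live-neighbor counts of every cell in the completed generation 0:
1211
0111
2121
2131
3332
1232
Applying B3/S23 to generation 0 with these counts gives:
....
....
....
..*.
***.
.**.
which matches the target exactly.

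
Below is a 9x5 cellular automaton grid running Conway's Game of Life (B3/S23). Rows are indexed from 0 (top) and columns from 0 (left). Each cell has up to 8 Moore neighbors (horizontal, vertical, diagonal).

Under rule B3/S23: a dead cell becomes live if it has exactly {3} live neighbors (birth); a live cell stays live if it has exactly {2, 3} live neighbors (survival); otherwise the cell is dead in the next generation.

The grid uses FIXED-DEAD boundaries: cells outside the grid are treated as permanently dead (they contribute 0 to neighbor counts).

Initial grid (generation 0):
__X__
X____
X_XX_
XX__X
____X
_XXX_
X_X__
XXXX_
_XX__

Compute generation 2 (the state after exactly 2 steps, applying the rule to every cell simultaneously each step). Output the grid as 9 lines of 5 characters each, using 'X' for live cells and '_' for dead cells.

Simulating step by step:
Generation 0 (given above): 20 live cells
Generation 1: 19 live cells
_____
__XX_
X_XX_
XXX_X
X___X
_XXX_
X____
X__X_
X__X_
Generation 2: 18 live cells
(generation 2 grid is the final answer)

Answer: _____
_XXX_
X___X
X_X_X
X___X
XXXX_
X__X_
XX___
_____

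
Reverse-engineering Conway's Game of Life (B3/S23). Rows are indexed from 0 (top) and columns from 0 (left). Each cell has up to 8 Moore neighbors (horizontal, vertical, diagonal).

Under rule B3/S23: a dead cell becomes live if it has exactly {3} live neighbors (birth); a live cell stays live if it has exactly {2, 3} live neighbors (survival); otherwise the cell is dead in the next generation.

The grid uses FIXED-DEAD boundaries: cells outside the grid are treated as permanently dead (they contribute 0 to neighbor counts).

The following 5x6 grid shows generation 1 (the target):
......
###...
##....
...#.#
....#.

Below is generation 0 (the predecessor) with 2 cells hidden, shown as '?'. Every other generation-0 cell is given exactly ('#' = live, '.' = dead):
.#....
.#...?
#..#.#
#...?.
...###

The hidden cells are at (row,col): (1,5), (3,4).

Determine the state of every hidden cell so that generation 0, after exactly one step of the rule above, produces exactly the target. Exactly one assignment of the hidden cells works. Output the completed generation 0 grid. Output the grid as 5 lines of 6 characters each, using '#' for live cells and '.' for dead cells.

Answer: .#....
.#....
#..#.#
#.....
...###

Derivation:
Hidden generation-0 cells (in order): (1,5), (3,4).
A hidden cell only influences target cells in its own 3x3 neighborhood. Try each of the 2^2 = 4 assignments, step the completed generation 0 forward once under B3/S23, and compare with the target:
  (1,5)=. (3,4)=. -> step reproduces the target at every cell -> ACCEPT
  (1,5)=. (3,4)=# -> step gives (2,4)='#' but target has '.' -> reject
  (1,5)=# (3,4)=. -> step gives (1,4)='#' but target has '.' -> reject
  (1,5)=# (3,4)=# -> step gives (1,4)='#' but target has '.' -> reject
Unique solution: (1,5)=dead, (3,4)=dead.
Check: live-neighbor counts of every cell in the completed generation 0:
212000
323121
232020
122353
111121
Applying B3/S23 to generation 0 with these counts gives:
......
###...
##....
...#.#
....#.
which matches the target exactly.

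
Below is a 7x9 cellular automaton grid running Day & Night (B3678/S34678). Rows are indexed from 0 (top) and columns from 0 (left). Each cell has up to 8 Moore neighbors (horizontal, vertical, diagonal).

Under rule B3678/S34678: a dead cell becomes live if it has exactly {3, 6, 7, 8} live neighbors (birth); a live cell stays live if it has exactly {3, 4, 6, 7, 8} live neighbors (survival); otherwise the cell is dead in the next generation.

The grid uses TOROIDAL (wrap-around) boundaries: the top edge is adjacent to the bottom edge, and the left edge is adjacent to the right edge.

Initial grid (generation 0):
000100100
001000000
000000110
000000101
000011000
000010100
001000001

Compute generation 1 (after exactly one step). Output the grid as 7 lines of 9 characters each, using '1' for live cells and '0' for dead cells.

Answer: 001000000
000000110
000000010
000000100
000001110
000100000
000101010

Derivation:
Simulating step by step:
Generation 0 (given above): 13 live cells
Generation 1: 12 live cells
(generation 1 grid is the final answer)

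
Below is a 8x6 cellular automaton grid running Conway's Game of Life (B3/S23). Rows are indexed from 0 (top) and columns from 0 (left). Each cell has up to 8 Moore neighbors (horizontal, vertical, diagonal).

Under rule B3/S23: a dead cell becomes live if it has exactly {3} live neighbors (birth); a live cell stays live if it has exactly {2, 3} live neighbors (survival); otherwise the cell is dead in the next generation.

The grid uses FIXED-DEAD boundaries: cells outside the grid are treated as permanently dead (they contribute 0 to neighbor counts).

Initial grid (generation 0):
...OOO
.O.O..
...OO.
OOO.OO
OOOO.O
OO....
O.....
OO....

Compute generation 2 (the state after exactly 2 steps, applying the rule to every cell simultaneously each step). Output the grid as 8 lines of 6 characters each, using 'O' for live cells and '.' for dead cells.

Answer: ...OO.
...O.O
....OO
.....O
....O.
......
......
......

Derivation:
Simulating step by step:
Generation 0 (given above): 22 live cells
Generation 1: 12 live cells
..OOO.
.....O
O....O
O....O
...O.O
......
......
OO....
Generation 2: 8 live cells
(generation 2 grid is the final answer)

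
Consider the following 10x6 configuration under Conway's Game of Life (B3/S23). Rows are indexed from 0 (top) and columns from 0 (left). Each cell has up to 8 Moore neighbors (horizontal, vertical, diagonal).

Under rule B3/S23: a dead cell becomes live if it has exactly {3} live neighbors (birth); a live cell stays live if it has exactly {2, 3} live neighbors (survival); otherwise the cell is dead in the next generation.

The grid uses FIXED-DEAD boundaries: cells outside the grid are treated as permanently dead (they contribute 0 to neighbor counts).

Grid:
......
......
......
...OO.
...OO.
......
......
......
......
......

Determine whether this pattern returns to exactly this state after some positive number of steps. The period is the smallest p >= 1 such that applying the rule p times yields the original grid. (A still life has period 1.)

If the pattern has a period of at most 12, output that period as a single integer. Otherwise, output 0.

Simulating and comparing each generation to the original:
Gen 0 (original, given above): 4 live cells
Gen 1: 4 live cells, MATCHES original -> period = 1

Answer: 1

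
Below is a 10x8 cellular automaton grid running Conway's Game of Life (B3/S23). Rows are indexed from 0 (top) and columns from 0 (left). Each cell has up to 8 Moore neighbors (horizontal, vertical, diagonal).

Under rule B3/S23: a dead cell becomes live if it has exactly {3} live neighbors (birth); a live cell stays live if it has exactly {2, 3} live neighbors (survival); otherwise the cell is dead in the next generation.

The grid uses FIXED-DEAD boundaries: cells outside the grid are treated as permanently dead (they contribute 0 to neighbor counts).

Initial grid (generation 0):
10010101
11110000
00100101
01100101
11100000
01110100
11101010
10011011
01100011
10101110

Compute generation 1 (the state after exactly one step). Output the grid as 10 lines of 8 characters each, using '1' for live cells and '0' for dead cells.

Simulating step by step:
Generation 0 (given above): 41 live cells
Generation 1: 26 live cells
(generation 1 grid is the final answer)

Answer: 10011000
10010000
10001000
10010000
10001010
00001100
10000011
10001000
10100000
00110111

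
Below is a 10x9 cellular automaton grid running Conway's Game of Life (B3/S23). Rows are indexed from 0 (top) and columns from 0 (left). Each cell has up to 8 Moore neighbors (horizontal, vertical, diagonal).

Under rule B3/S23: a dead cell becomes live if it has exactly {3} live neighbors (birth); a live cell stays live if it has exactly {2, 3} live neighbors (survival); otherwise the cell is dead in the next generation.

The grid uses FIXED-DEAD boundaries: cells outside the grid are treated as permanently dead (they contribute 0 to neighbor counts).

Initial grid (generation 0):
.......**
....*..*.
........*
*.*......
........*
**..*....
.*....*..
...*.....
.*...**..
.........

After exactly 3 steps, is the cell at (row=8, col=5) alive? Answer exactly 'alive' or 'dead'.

Answer: dead

Derivation:
Simulating step by step:
Generation 0 (given above): 17 live cells
Generation 1: 12 live cells
.......**
.......*.
.........
.........
*........
**.......
***......
..*..**..
.........
.........
Generation 2: 10 live cells
.......**
.......**
.........
.........
**.......
..*......
*.*......
..*......
.........
.........
Generation 3: 10 live cells
.......**
.......**
.........
.........
.*.......
*.*......
..**.....
.*.......
.........
.........

Cell (8,5) at generation 3: 0 -> dead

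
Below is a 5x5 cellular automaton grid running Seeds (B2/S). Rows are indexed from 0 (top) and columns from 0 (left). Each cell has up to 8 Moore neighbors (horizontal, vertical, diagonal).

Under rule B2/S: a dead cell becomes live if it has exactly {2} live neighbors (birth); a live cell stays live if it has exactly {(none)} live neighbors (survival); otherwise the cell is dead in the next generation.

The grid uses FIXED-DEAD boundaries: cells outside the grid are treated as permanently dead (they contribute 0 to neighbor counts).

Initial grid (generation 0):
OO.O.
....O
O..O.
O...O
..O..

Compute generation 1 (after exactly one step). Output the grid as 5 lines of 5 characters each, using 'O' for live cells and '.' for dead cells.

Simulating step by step:
Generation 0 (given above): 9 live cells
Generation 1: 6 live cells
(generation 1 grid is the final answer)

Answer: ..O.O
.....
.O...
..O..
.O.O.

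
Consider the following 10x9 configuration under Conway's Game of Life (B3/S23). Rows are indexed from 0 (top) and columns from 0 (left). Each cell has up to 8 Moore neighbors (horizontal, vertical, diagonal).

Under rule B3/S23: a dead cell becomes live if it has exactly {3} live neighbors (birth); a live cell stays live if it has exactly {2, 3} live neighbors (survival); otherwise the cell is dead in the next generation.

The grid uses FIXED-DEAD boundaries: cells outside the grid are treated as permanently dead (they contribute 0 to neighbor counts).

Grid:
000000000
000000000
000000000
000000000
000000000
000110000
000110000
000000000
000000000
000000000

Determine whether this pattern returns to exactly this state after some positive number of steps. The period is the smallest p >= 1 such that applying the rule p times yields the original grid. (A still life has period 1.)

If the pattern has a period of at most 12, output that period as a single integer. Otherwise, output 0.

Simulating and comparing each generation to the original:
Gen 0 (original, given above): 4 live cells
Gen 1: 4 live cells, MATCHES original -> period = 1

Answer: 1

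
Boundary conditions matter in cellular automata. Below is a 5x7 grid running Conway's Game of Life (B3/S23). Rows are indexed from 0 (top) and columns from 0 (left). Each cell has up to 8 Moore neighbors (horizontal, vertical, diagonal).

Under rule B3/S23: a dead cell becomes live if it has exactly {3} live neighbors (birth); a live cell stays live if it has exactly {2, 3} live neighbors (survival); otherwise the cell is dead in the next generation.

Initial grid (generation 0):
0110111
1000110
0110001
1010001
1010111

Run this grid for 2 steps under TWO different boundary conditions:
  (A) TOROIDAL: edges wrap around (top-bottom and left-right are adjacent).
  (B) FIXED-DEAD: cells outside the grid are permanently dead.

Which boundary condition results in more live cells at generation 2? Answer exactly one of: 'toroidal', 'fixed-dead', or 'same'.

Answer: fixed-dead

Derivation:
Under TOROIDAL boundary, generation 2:
0000000
0010000
0011000
0110000
0110000
Population = 7

Under FIXED-DEAD boundary, generation 2:
0001110
1000100
1011010
0010101
0000011
Population = 14

Comparison: toroidal=7, fixed-dead=14 -> fixed-dead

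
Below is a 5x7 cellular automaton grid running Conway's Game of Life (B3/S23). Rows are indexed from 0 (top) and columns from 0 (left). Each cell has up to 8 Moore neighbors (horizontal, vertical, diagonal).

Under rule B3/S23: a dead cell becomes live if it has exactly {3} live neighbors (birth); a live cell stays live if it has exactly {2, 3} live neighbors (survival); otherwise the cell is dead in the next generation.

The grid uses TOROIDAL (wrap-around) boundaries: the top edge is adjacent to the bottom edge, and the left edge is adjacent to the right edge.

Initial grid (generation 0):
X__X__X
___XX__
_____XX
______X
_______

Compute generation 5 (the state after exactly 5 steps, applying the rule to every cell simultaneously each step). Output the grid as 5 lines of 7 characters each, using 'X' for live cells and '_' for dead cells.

Answer: ___XX__
__X____
X__X___
X___X__
X__X___

Derivation:
Simulating step by step:
Generation 0 (given above): 8 live cells
Generation 1: 12 live cells
___XX__
X__XX__
____XXX
_____XX
X_____X
Generation 2: 12 live cells
X__XXXX
______X
X__X___
____X__
X___X_X
Generation 3: 9 live cells
___XX__
___X___
_______
X__XXXX
X______
Generation 4: 12 live cells
___XX__
___XX__
___X_XX
X___XXX
X______
Generation 5: 9 live cells
(generation 5 grid is the final answer)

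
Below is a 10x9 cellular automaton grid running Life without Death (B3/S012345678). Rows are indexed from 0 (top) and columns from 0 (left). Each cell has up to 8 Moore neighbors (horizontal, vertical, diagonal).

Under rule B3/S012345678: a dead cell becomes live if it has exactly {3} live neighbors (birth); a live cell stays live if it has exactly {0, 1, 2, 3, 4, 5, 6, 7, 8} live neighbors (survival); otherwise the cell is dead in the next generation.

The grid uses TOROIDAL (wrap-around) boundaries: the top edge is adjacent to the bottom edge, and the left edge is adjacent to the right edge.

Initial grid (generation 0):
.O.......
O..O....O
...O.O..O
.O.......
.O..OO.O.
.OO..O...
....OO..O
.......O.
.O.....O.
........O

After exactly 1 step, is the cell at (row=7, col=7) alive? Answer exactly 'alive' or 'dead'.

Simulating step by step:
Generation 0 (given above): 22 live cells
Generation 1: 40 live cells
.O......O
O.OOO...O
..OOOO..O
OOO..OO..
OO..OOOO.
OOOO.O...
....OOO.O
......OOO
.O.....OO
O.......O

Cell (7,7) at generation 1: 1 -> alive

Answer: alive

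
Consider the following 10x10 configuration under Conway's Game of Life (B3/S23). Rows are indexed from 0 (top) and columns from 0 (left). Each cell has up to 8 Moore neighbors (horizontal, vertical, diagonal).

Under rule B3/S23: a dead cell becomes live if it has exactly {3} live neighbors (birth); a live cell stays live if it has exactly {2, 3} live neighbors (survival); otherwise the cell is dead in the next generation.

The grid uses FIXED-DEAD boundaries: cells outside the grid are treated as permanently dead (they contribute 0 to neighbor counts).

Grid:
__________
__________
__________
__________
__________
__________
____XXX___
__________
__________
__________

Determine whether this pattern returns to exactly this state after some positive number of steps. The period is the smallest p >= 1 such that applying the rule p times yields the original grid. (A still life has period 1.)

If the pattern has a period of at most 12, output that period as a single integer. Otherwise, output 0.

Answer: 2

Derivation:
Simulating and comparing each generation to the original:
Gen 0 (original, given above): 3 live cells
Gen 1: 3 live cells, differs from original
Gen 2: 3 live cells, MATCHES original -> period = 2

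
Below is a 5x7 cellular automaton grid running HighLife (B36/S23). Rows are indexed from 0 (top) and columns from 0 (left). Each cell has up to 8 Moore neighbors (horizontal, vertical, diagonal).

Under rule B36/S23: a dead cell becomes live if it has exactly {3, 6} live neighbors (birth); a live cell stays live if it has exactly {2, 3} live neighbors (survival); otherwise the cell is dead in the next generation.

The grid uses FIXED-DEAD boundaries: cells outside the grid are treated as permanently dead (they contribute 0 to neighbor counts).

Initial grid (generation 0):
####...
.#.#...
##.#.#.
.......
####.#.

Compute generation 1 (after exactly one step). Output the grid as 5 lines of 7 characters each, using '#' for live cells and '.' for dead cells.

Simulating step by step:
Generation 0 (given above): 15 live cells
Generation 1: 10 live cells
(generation 1 grid is the final answer)

Answer: ##.#...
...#...
##..#..
...#...
.##....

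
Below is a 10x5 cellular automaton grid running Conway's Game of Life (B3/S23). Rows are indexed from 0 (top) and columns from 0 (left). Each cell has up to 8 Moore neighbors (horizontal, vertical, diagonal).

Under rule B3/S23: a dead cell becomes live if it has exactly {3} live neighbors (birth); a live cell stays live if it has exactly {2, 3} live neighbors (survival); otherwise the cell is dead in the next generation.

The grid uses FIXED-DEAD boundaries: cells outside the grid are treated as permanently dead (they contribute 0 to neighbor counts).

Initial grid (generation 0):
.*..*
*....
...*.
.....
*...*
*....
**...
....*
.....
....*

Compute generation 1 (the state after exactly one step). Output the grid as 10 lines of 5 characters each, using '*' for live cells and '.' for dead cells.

Answer: .....
.....
.....
.....
.....
*....
**...
.....
.....
.....

Derivation:
Simulating step by step:
Generation 0 (given above): 11 live cells
Generation 1: 3 live cells
(generation 1 grid is the final answer)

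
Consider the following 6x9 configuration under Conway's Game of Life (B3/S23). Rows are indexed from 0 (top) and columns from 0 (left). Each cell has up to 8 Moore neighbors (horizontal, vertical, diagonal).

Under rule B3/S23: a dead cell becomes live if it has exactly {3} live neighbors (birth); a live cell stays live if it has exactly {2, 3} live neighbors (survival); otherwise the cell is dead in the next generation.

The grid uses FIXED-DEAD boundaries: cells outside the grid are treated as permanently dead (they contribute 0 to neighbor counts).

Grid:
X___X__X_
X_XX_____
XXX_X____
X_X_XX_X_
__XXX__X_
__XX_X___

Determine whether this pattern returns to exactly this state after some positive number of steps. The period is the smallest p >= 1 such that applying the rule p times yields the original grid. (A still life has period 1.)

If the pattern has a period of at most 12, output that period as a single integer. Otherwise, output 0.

Answer: 0

Derivation:
Simulating and comparing each generation to the original:
Gen 0 (original, given above): 22 live cells
Gen 1: 12 live cells, differs from original
Gen 2: 14 live cells, differs from original
Gen 3: 12 live cells, differs from original
Gen 4: 14 live cells, differs from original
Gen 5: 10 live cells, differs from original
Gen 6: 11 live cells, differs from original
Gen 7: 13 live cells, differs from original
Gen 8: 10 live cells, differs from original
Gen 9: 11 live cells, differs from original
Gen 10: 13 live cells, differs from original
Gen 11: 13 live cells, differs from original
Gen 12: 15 live cells, differs from original
No period found within 12 steps.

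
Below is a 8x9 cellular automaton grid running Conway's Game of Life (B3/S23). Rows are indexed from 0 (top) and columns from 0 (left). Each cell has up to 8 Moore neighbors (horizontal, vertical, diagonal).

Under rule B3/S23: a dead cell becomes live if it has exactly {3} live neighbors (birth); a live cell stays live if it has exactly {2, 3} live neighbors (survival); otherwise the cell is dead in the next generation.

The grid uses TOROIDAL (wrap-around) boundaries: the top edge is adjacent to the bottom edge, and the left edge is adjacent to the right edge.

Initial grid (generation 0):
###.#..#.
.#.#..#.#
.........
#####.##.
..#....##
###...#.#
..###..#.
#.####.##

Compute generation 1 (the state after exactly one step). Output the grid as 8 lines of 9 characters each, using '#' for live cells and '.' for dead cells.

Answer: .........
.#.#...##
....###.#
####..##.
.....#...
#.....#..
.........
#....#.#.

Derivation:
Simulating step by step:
Generation 0 (given above): 35 live cells
Generation 1: 20 live cells
(generation 1 grid is the final answer)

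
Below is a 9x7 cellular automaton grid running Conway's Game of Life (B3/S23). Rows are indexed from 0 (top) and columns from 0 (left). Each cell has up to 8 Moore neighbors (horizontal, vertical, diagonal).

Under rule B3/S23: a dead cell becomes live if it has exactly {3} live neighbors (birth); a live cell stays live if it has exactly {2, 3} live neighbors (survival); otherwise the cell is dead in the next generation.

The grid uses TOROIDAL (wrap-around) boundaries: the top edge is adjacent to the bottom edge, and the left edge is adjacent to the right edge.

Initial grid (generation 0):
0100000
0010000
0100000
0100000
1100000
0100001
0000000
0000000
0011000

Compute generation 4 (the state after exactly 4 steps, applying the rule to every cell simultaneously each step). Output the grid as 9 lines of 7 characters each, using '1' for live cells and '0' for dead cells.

Simulating step by step:
Generation 0 (given above): 10 live cells
Generation 1: 12 live cells
0101000
0110000
0110000
0110000
0110000
0100000
0000000
0000000
0010000
Generation 2: 12 live cells
0101000
1001000
1001000
1001000
1000000
0110000
0000000
0000000
0010000
Generation 3: 19 live cells
0101000
1101100
1111101
1100001
1010000
0100000
0000000
0000000
0010000
Generation 4: 12 live cells
(generation 4 grid is the final answer)

Answer: 1101100
0000011
0000100
0000010
0010001
0100000
0000000
0000000
0010000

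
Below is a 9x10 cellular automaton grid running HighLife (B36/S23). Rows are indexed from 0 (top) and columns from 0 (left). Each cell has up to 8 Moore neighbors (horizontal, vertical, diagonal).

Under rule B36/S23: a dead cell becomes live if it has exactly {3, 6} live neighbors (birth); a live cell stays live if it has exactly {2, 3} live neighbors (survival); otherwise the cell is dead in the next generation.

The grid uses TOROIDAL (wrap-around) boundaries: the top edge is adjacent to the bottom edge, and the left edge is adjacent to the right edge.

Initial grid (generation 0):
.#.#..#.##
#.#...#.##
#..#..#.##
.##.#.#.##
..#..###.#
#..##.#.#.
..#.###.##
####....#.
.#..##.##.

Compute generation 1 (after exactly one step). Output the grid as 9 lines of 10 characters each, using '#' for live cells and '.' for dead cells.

Answer: .#.##.##..
..##.###..
...#..##..
.##.#..#..
..#.......
###....#..
...#..#.#.
#.........
..#.###...

Derivation:
Simulating step by step:
Generation 0 (given above): 47 live cells
Generation 1: 30 live cells
(generation 1 grid is the final answer)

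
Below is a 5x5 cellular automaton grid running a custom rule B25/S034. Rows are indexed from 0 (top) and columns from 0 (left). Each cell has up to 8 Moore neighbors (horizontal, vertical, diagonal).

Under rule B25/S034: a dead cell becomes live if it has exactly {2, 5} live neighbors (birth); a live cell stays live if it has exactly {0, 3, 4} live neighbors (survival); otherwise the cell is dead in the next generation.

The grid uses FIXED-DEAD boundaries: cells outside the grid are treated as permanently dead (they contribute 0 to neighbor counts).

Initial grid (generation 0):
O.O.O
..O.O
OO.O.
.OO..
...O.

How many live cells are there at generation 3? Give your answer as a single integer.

Answer: 7

Derivation:
Simulating step by step:
Generation 0 (given above): 11 live cells
Generation 1: 12 live cells
O....
.OOO.
.OOOO
.OO.O
.O...
Generation 2: 8 live cells
...O.
.O.O.
....O
.O.O.
O..O.
Generation 3: 7 live cells
....O
.O...
OO...
O....
.O..O
Population at generation 3: 7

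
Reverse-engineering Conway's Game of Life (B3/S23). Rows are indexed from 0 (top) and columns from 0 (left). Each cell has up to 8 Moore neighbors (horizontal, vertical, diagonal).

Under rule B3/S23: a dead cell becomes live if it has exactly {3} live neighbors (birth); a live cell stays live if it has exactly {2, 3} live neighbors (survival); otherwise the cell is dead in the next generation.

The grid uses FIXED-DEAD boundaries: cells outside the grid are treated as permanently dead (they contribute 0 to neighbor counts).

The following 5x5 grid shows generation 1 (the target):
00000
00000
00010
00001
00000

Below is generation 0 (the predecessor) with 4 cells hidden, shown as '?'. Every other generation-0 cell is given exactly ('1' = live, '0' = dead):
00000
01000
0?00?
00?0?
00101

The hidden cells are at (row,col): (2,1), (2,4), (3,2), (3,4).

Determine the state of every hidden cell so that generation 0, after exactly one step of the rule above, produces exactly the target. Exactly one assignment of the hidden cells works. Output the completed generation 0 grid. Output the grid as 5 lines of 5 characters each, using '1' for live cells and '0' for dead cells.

Hidden generation-0 cells (in order): (2,1), (2,4), (3,2), (3,4).
A hidden cell only influences target cells in its own 3x3 neighborhood. Try each of the 2^4 = 16 assignments, step the completed generation 0 forward once under B3/S23, and compare with the target:
  (2,1)=0 (2,4)=0 (3,2)=0 (3,4)=0 -> step gives (2,3)='0' but target has '1' -> reject
  (2,1)=0 (2,4)=0 (3,2)=0 (3,4)=1 -> step gives (2,3)='0' but target has '1' -> reject
  (2,1)=0 (2,4)=0 (3,2)=1 (3,4)=0 -> step gives (2,3)='0' but target has '1' -> reject
  (2,1)=0 (2,4)=0 (3,2)=1 (3,4)=1 -> step gives (2,3)='0' but target has '1' -> reject
  (2,1)=0 (2,4)=1 (3,2)=0 (3,4)=0 -> step gives (2,3)='0' but target has '1' -> reject
  (2,1)=0 (2,4)=1 (3,2)=0 (3,4)=1 -> step gives (2,3)='0' but target has '1' -> reject
  (2,1)=0 (2,4)=1 (3,2)=1 (3,4)=0 -> step gives (2,3)='0' but target has '1' -> reject
  (2,1)=0 (2,4)=1 (3,2)=1 (3,4)=1 -> step reproduces the target at every cell -> ACCEPT
  (2,1)=1 (2,4)=0 (3,2)=0 (3,4)=0 -> step gives (2,3)='0' but target has '1' -> reject
  (2,1)=1 (2,4)=0 (3,2)=0 (3,4)=1 -> step gives (2,3)='0' but target has '1' -> reject
  (2,1)=1 (2,4)=0 (3,2)=1 (3,4)=0 -> step gives (2,1)='1' but target has '0' -> reject
  (2,1)=1 (2,4)=0 (3,2)=1 (3,4)=1 -> step gives (2,1)='1' but target has '0' -> reject
  (2,1)=1 (2,4)=1 (3,2)=0 (3,4)=0 -> step gives (2,3)='0' but target has '1' -> reject
  (2,1)=1 (2,4)=1 (3,2)=0 (3,4)=1 -> step gives (2,3)='0' but target has '1' -> reject
  (2,1)=1 (2,4)=1 (3,2)=1 (3,4)=0 -> step gives (2,1)='1' but target has '0' -> reject
  (2,1)=1 (2,4)=1 (3,2)=1 (3,4)=1 -> step gives (2,1)='1' but target has '0' -> reject
Unique solution: (2,1)=dead, (2,4)=live, (3,2)=live, (3,4)=live.
Check: live-neighbor counts of every cell in the completed generation 0:
11100
10111
12231
02152
02141
Applying B3/S23 to generation 0 with these counts gives:
00000
00000
00010
00001
00000
which matches the target exactly.

Answer: 00000
01000
00001
00101
00101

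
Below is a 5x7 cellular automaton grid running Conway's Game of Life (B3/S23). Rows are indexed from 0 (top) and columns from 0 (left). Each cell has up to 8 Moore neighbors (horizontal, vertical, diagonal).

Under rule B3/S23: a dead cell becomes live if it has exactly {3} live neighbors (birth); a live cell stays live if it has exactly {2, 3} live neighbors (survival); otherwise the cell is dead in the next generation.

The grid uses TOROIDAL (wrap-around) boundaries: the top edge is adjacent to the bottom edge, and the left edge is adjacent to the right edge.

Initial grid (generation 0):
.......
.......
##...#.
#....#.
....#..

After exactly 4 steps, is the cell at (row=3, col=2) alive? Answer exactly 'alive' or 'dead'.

Answer: dead

Derivation:
Simulating step by step:
Generation 0 (given above): 6 live cells
Generation 1: 6 live cells
.......
.......
##.....
##..##.
.......
Generation 2: 6 live cells
.......
.......
##....#
##....#
.......
Generation 3: 6 live cells
.......
#......
.#....#
.#....#
#......
Generation 4: 6 live cells
.......
#......
.#....#
.#....#
#......

Cell (3,2) at generation 4: 0 -> dead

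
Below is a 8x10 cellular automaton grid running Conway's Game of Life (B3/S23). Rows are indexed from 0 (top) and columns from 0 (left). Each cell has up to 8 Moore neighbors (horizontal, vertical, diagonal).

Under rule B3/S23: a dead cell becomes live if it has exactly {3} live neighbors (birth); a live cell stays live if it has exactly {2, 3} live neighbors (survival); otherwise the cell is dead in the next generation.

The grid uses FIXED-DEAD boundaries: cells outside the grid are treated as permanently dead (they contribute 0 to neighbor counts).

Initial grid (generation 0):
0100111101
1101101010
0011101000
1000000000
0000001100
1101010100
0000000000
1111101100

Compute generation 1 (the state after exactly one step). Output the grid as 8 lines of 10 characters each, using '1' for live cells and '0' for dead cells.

Answer: 1111101110
1100000010
1010100100
0001011100
1100001100
0000000100
0000010100
0111000000

Derivation:
Simulating step by step:
Generation 0 (given above): 31 live cells
Generation 1: 29 live cells
(generation 1 grid is the final answer)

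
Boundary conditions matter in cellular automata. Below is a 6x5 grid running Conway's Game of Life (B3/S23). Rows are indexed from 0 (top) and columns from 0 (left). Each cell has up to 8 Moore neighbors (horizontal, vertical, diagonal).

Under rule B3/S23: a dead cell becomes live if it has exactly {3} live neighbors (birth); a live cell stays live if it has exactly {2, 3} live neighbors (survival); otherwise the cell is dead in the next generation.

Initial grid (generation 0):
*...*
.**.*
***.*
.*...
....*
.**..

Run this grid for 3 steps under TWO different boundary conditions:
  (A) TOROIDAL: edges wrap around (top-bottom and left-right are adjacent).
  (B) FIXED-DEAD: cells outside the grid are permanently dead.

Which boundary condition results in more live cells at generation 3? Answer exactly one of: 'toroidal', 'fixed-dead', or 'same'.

Answer: toroidal

Derivation:
Under TOROIDAL boundary, generation 3:
***..
..**.
*..**
....*
*..**
.****
Population = 16

Under FIXED-DEAD boundary, generation 3:
.*.*.
.*.*.
*..*.
**...
.....
.....
Population = 8

Comparison: toroidal=16, fixed-dead=8 -> toroidal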